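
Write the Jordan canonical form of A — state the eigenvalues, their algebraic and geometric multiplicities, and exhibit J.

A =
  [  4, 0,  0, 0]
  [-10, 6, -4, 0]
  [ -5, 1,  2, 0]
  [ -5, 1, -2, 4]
J_2(4) ⊕ J_1(4) ⊕ J_1(4)

The characteristic polynomial is
  det(x·I − A) = x^4 - 16*x^3 + 96*x^2 - 256*x + 256 = (x - 4)^4

Eigenvalues and multiplicities (the geometric multiplicity of λ is n − rank(A − λI), which equals the number of Jordan blocks for λ):
  λ = 4: algebraic multiplicity = 4, geometric multiplicity = 3

Determining the block sizes for each eigenvalue:
  λ = 4: 3 blocks summing to 4 forces exactly one block of size 2 and the rest size 1 → block sizes [2, 1, 1]

Assembling the blocks gives a Jordan form
J =
  [4, 1, 0, 0]
  [0, 4, 0, 0]
  [0, 0, 4, 0]
  [0, 0, 0, 4]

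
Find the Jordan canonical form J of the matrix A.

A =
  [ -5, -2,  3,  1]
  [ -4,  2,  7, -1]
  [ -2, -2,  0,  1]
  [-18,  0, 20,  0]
J_1(-3) ⊕ J_3(0)

The characteristic polynomial is
  det(x·I − A) = x^4 + 3*x^3 = x^3*(x + 3)

Eigenvalues and multiplicities (the geometric multiplicity of λ is n − rank(A − λI), which equals the number of Jordan blocks for λ):
  λ = -3: algebraic multiplicity = 1, geometric multiplicity = 1
  λ = 0: algebraic multiplicity = 3, geometric multiplicity = 1

Determining the block sizes for each eigenvalue:
  λ = -3: one block (gm = 1), so the single block has size am = 1 → block sizes [1]
  λ = 0: one block (gm = 1), so the single block has size am = 3 → block sizes [3]

Assembling the blocks gives a Jordan form
J =
  [-3, 0, 0, 0]
  [ 0, 0, 1, 0]
  [ 0, 0, 0, 1]
  [ 0, 0, 0, 0]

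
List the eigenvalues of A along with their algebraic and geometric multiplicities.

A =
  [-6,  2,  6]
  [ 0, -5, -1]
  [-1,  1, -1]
λ = -4: alg = 3, geom = 1

Step 1 — factor the characteristic polynomial to read off the algebraic multiplicities:
  χ_A(x) = (x + 4)^3

Step 2 — compute geometric multiplicities via the rank-nullity identity g(λ) = n − rank(A − λI):
  rank(A − (-4)·I) = 2, so dim ker(A − (-4)·I) = n − 2 = 1

Summary:
  λ = -4: algebraic multiplicity = 3, geometric multiplicity = 1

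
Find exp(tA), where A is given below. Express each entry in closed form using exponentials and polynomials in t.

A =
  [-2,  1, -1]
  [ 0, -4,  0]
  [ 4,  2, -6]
e^{tA} =
  [2*t*exp(-4*t) + exp(-4*t), t*exp(-4*t), -t*exp(-4*t)]
  [0, exp(-4*t), 0]
  [4*t*exp(-4*t), 2*t*exp(-4*t), -2*t*exp(-4*t) + exp(-4*t)]

Strategy: write A = P · J · P⁻¹ where J is a Jordan canonical form, so e^{tA} = P · e^{tJ} · P⁻¹, and e^{tJ} can be computed block-by-block.

A has Jordan form
J =
  [-4,  1,  0]
  [ 0, -4,  0]
  [ 0,  0, -4]
(up to reordering of blocks).

Per-block formulas:
  For a 2×2 Jordan block J_2(-4): exp(t · J_2(-4)) = e^(-4t)·(I + t·N), where N is the 2×2 nilpotent shift.
  For a 1×1 block at λ = -4: exp(t · [-4]) = [e^(-4t)].

After assembling e^{tJ} and conjugating by P, we get:

e^{tA} =
  [2*t*exp(-4*t) + exp(-4*t), t*exp(-4*t), -t*exp(-4*t)]
  [0, exp(-4*t), 0]
  [4*t*exp(-4*t), 2*t*exp(-4*t), -2*t*exp(-4*t) + exp(-4*t)]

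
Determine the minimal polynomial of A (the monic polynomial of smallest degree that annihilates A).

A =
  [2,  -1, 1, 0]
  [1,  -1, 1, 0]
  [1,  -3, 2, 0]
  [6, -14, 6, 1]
x^3 - 3*x^2 + 3*x - 1

The characteristic polynomial is χ_A(x) = (x - 1)^4, so the eigenvalues are known. The minimal polynomial is
  m_A(x) = Π_λ (x − λ)^{k_λ}
where k_λ is the size of the *largest* Jordan block for λ (equivalently, the smallest k with (A − λI)^k v = 0 for every generalised eigenvector v of λ).

  λ = 1: largest Jordan block has size 3, contributing (x − 1)^3

So m_A(x) = (x - 1)^3 = x^3 - 3*x^2 + 3*x - 1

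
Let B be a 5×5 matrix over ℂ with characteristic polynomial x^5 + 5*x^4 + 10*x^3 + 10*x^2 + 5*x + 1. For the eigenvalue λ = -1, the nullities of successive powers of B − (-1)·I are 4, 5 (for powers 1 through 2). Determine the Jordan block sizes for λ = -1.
Block sizes for λ = -1: [2, 1, 1, 1]

From the dimensions of kernels of powers, the number of Jordan blocks of size at least j is d_j − d_{j−1} where d_j = dim ker(N^j) (with d_0 = 0). Computing the differences gives [4, 1].
The number of blocks of size exactly k is (#blocks of size ≥ k) − (#blocks of size ≥ k + 1), so the partition is: 3 block(s) of size 1, 1 block(s) of size 2.
In nonincreasing order the block sizes are [2, 1, 1, 1].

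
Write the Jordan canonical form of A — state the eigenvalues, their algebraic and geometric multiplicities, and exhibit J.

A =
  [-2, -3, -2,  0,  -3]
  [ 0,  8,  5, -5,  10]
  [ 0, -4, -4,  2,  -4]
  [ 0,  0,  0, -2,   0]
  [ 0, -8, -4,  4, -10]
J_3(-2) ⊕ J_1(-2) ⊕ J_1(-2)

The characteristic polynomial is
  det(x·I − A) = x^5 + 10*x^4 + 40*x^3 + 80*x^2 + 80*x + 32 = (x + 2)^5

Eigenvalues and multiplicities (the geometric multiplicity of λ is n − rank(A − λI), which equals the number of Jordan blocks for λ):
  λ = -2: algebraic multiplicity = 5, geometric multiplicity = 3

Determining the block sizes for each eigenvalue:
  λ = -2: with am = 5 and gm = 3, the partition is not yet determined (e.g. several partitions of 5 into 3 parts exist). Let N = A − (-2)·I. Computing rank(N^1) = 2, rank(N^2) = 1, rank(N^3) = 0; the number of blocks of size ≥ j is rank(N^{j−1}) − rank(N^j), giving [3, 1, 1]. So we have 1 block(s) of size 3, 2 block(s) of size 1 → block sizes [3, 1, 1]

Assembling the blocks gives a Jordan form
J =
  [-2,  1,  0,  0,  0]
  [ 0, -2,  1,  0,  0]
  [ 0,  0, -2,  0,  0]
  [ 0,  0,  0, -2,  0]
  [ 0,  0,  0,  0, -2]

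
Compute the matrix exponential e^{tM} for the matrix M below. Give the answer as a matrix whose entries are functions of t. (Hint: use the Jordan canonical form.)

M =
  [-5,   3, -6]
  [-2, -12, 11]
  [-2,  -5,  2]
e^{tM} =
  [3*t^2*exp(-5*t) + exp(-5*t), 9*t^2*exp(-5*t)/2 + 3*t*exp(-5*t), -9*t^2*exp(-5*t)/2 - 6*t*exp(-5*t)]
  [-4*t^2*exp(-5*t) - 2*t*exp(-5*t), -6*t^2*exp(-5*t) - 7*t*exp(-5*t) + exp(-5*t), 6*t^2*exp(-5*t) + 11*t*exp(-5*t)]
  [-2*t^2*exp(-5*t) - 2*t*exp(-5*t), -3*t^2*exp(-5*t) - 5*t*exp(-5*t), 3*t^2*exp(-5*t) + 7*t*exp(-5*t) + exp(-5*t)]

Strategy: write M = P · J · P⁻¹ where J is a Jordan canonical form, so e^{tM} = P · e^{tJ} · P⁻¹, and e^{tJ} can be computed block-by-block.

M has Jordan form
J =
  [-5,  1,  0]
  [ 0, -5,  1]
  [ 0,  0, -5]
(up to reordering of blocks).

Per-block formulas:
  For a 3×3 Jordan block J_3(-5): exp(t · J_3(-5)) = e^(-5t)·(I + t·N + (t^2/2)·N^2), where N is the 3×3 nilpotent shift.

After assembling e^{tJ} and conjugating by P, we get:

e^{tM} =
  [3*t^2*exp(-5*t) + exp(-5*t), 9*t^2*exp(-5*t)/2 + 3*t*exp(-5*t), -9*t^2*exp(-5*t)/2 - 6*t*exp(-5*t)]
  [-4*t^2*exp(-5*t) - 2*t*exp(-5*t), -6*t^2*exp(-5*t) - 7*t*exp(-5*t) + exp(-5*t), 6*t^2*exp(-5*t) + 11*t*exp(-5*t)]
  [-2*t^2*exp(-5*t) - 2*t*exp(-5*t), -3*t^2*exp(-5*t) - 5*t*exp(-5*t), 3*t^2*exp(-5*t) + 7*t*exp(-5*t) + exp(-5*t)]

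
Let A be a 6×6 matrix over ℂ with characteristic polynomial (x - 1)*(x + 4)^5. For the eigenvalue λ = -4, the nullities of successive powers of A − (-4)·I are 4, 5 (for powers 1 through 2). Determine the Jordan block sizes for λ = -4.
Block sizes for λ = -4: [2, 1, 1, 1]

From the dimensions of kernels of powers, the number of Jordan blocks of size at least j is d_j − d_{j−1} where d_j = dim ker(N^j) (with d_0 = 0). Computing the differences gives [4, 1].
The number of blocks of size exactly k is (#blocks of size ≥ k) − (#blocks of size ≥ k + 1), so the partition is: 3 block(s) of size 1, 1 block(s) of size 2.
In nonincreasing order the block sizes are [2, 1, 1, 1].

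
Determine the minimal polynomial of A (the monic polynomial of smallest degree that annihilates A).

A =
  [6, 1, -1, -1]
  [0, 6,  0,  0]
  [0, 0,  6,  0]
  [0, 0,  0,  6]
x^2 - 12*x + 36

The characteristic polynomial is χ_A(x) = (x - 6)^4, so the eigenvalues are known. The minimal polynomial is
  m_A(x) = Π_λ (x − λ)^{k_λ}
where k_λ is the size of the *largest* Jordan block for λ (equivalently, the smallest k with (A − λI)^k v = 0 for every generalised eigenvector v of λ).

  λ = 6: largest Jordan block has size 2, contributing (x − 6)^2

So m_A(x) = (x - 6)^2 = x^2 - 12*x + 36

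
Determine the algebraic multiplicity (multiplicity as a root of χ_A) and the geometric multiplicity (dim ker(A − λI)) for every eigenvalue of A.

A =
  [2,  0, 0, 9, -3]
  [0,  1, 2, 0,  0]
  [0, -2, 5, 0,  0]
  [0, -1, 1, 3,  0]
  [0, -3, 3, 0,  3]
λ = 2: alg = 1, geom = 1; λ = 3: alg = 4, geom = 3

Step 1 — factor the characteristic polynomial to read off the algebraic multiplicities:
  χ_A(x) = (x - 3)^4*(x - 2)

Step 2 — compute geometric multiplicities via the rank-nullity identity g(λ) = n − rank(A − λI):
  rank(A − (2)·I) = 4, so dim ker(A − (2)·I) = n − 4 = 1
  rank(A − (3)·I) = 2, so dim ker(A − (3)·I) = n − 2 = 3

Summary:
  λ = 2: algebraic multiplicity = 1, geometric multiplicity = 1
  λ = 3: algebraic multiplicity = 4, geometric multiplicity = 3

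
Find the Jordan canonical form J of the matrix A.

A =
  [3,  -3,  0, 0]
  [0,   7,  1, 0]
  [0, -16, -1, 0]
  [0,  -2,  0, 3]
J_3(3) ⊕ J_1(3)

The characteristic polynomial is
  det(x·I − A) = x^4 - 12*x^3 + 54*x^2 - 108*x + 81 = (x - 3)^4

Eigenvalues and multiplicities (the geometric multiplicity of λ is n − rank(A − λI), which equals the number of Jordan blocks for λ):
  λ = 3: algebraic multiplicity = 4, geometric multiplicity = 2

Determining the block sizes for each eigenvalue:
  λ = 3: with am = 4 and gm = 2, the partition is not yet determined (e.g. several partitions of 4 into 2 parts exist). Let N = A − (3)·I. Computing rank(N^1) = 2, rank(N^2) = 1, rank(N^3) = 0; the number of blocks of size ≥ j is rank(N^{j−1}) − rank(N^j), giving [2, 1, 1]. So we have 1 block(s) of size 3, 1 block(s) of size 1 → block sizes [3, 1]

Assembling the blocks gives a Jordan form
J =
  [3, 1, 0, 0]
  [0, 3, 1, 0]
  [0, 0, 3, 0]
  [0, 0, 0, 3]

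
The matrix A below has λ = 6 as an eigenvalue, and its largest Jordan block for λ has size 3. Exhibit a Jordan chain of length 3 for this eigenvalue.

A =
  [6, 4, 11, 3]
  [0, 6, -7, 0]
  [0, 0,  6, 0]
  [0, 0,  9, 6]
A Jordan chain for λ = 6 of length 3:
v_1 = (-1, 0, 0, 0)ᵀ
v_2 = (11, -7, 0, 9)ᵀ
v_3 = (0, 0, 1, 0)ᵀ

Let N = A − (6)·I. We want v_3 with N^3 v_3 = 0 but N^2 v_3 ≠ 0; then v_{j-1} := N · v_j for j = 3, …, 2.

Pick v_3 = (0, 0, 1, 0)ᵀ.
Then v_2 = N · v_3 = (11, -7, 0, 9)ᵀ.
Then v_1 = N · v_2 = (-1, 0, 0, 0)ᵀ.

Sanity check: (A − (6)·I) v_1 = (0, 0, 0, 0)ᵀ = 0. ✓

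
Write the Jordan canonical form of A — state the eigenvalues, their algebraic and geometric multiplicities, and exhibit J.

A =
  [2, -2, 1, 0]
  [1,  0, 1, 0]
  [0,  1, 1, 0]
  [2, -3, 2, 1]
J_3(1) ⊕ J_1(1)

The characteristic polynomial is
  det(x·I − A) = x^4 - 4*x^3 + 6*x^2 - 4*x + 1 = (x - 1)^4

Eigenvalues and multiplicities (the geometric multiplicity of λ is n − rank(A − λI), which equals the number of Jordan blocks for λ):
  λ = 1: algebraic multiplicity = 4, geometric multiplicity = 2

Determining the block sizes for each eigenvalue:
  λ = 1: with am = 4 and gm = 2, the partition is not yet determined (e.g. several partitions of 4 into 2 parts exist). Let N = A − (1)·I. Computing rank(N^1) = 2, rank(N^2) = 1, rank(N^3) = 0; the number of blocks of size ≥ j is rank(N^{j−1}) − rank(N^j), giving [2, 1, 1]. So we have 1 block(s) of size 3, 1 block(s) of size 1 → block sizes [3, 1]

Assembling the blocks gives a Jordan form
J =
  [1, 1, 0, 0]
  [0, 1, 1, 0]
  [0, 0, 1, 0]
  [0, 0, 0, 1]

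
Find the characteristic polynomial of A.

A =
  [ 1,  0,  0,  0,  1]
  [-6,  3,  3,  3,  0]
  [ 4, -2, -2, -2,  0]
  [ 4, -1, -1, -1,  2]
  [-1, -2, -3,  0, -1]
x^5

Expanding det(x·I − A) (e.g. by cofactor expansion or by noting that A is similar to its Jordan form J, which has the same characteristic polynomial as A) gives
  χ_A(x) = x^5
which factors as x^5. The eigenvalues (with algebraic multiplicities) are λ = 0 with multiplicity 5.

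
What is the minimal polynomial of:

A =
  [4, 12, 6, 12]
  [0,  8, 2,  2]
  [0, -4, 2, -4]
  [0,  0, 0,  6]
x^2 - 10*x + 24

The characteristic polynomial is χ_A(x) = (x - 6)^2*(x - 4)^2, so the eigenvalues are known. The minimal polynomial is
  m_A(x) = Π_λ (x − λ)^{k_λ}
where k_λ is the size of the *largest* Jordan block for λ (equivalently, the smallest k with (A − λI)^k v = 0 for every generalised eigenvector v of λ).

  λ = 4: largest Jordan block has size 1, contributing (x − 4)
  λ = 6: largest Jordan block has size 1, contributing (x − 6)

So m_A(x) = (x - 6)*(x - 4) = x^2 - 10*x + 24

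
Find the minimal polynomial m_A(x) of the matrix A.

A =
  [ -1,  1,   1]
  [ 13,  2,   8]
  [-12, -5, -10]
x^3 + 9*x^2 + 27*x + 27

The characteristic polynomial is χ_A(x) = (x + 3)^3, so the eigenvalues are known. The minimal polynomial is
  m_A(x) = Π_λ (x − λ)^{k_λ}
where k_λ is the size of the *largest* Jordan block for λ (equivalently, the smallest k with (A − λI)^k v = 0 for every generalised eigenvector v of λ).

  λ = -3: largest Jordan block has size 3, contributing (x + 3)^3

So m_A(x) = (x + 3)^3 = x^3 + 9*x^2 + 27*x + 27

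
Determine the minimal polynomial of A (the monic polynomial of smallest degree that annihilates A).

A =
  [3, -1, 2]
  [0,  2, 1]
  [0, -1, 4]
x^3 - 9*x^2 + 27*x - 27

The characteristic polynomial is χ_A(x) = (x - 3)^3, so the eigenvalues are known. The minimal polynomial is
  m_A(x) = Π_λ (x − λ)^{k_λ}
where k_λ is the size of the *largest* Jordan block for λ (equivalently, the smallest k with (A − λI)^k v = 0 for every generalised eigenvector v of λ).

  λ = 3: largest Jordan block has size 3, contributing (x − 3)^3

So m_A(x) = (x - 3)^3 = x^3 - 9*x^2 + 27*x - 27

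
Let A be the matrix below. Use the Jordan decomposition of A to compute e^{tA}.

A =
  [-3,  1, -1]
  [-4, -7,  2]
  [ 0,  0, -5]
e^{tA} =
  [2*t*exp(-5*t) + exp(-5*t), t*exp(-5*t), -t*exp(-5*t)]
  [-4*t*exp(-5*t), -2*t*exp(-5*t) + exp(-5*t), 2*t*exp(-5*t)]
  [0, 0, exp(-5*t)]

Strategy: write A = P · J · P⁻¹ where J is a Jordan canonical form, so e^{tA} = P · e^{tJ} · P⁻¹, and e^{tJ} can be computed block-by-block.

A has Jordan form
J =
  [-5,  1,  0]
  [ 0, -5,  0]
  [ 0,  0, -5]
(up to reordering of blocks).

Per-block formulas:
  For a 1×1 block at λ = -5: exp(t · [-5]) = [e^(-5t)].
  For a 2×2 Jordan block J_2(-5): exp(t · J_2(-5)) = e^(-5t)·(I + t·N), where N is the 2×2 nilpotent shift.

After assembling e^{tJ} and conjugating by P, we get:

e^{tA} =
  [2*t*exp(-5*t) + exp(-5*t), t*exp(-5*t), -t*exp(-5*t)]
  [-4*t*exp(-5*t), -2*t*exp(-5*t) + exp(-5*t), 2*t*exp(-5*t)]
  [0, 0, exp(-5*t)]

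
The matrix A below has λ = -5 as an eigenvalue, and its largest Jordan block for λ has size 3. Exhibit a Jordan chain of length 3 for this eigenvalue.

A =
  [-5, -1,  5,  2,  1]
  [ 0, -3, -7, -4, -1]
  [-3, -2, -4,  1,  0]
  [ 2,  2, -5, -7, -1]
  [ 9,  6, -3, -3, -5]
A Jordan chain for λ = -5 of length 3:
v_1 = (-3, 6, 3, 0, -9)ᵀ
v_2 = (-5, 7, -7, 9, 21)ᵀ
v_3 = (2, 0, -1, 0, 0)ᵀ

Let N = A − (-5)·I. We want v_3 with N^3 v_3 = 0 but N^2 v_3 ≠ 0; then v_{j-1} := N · v_j for j = 3, …, 2.

Pick v_3 = (2, 0, -1, 0, 0)ᵀ.
Then v_2 = N · v_3 = (-5, 7, -7, 9, 21)ᵀ.
Then v_1 = N · v_2 = (-3, 6, 3, 0, -9)ᵀ.

Sanity check: (A − (-5)·I) v_1 = (0, 0, 0, 0, 0)ᵀ = 0. ✓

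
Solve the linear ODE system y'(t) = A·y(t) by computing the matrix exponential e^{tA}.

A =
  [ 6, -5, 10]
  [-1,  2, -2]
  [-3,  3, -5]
e^{tA} =
  [5*t*exp(t) + exp(t), -5*t*exp(t), 10*t*exp(t)]
  [-t*exp(t), t*exp(t) + exp(t), -2*t*exp(t)]
  [-3*t*exp(t), 3*t*exp(t), -6*t*exp(t) + exp(t)]

Strategy: write A = P · J · P⁻¹ where J is a Jordan canonical form, so e^{tA} = P · e^{tJ} · P⁻¹, and e^{tJ} can be computed block-by-block.

A has Jordan form
J =
  [1, 1, 0]
  [0, 1, 0]
  [0, 0, 1]
(up to reordering of blocks).

Per-block formulas:
  For a 1×1 block at λ = 1: exp(t · [1]) = [e^(1t)].
  For a 2×2 Jordan block J_2(1): exp(t · J_2(1)) = e^(1t)·(I + t·N), where N is the 2×2 nilpotent shift.

After assembling e^{tJ} and conjugating by P, we get:

e^{tA} =
  [5*t*exp(t) + exp(t), -5*t*exp(t), 10*t*exp(t)]
  [-t*exp(t), t*exp(t) + exp(t), -2*t*exp(t)]
  [-3*t*exp(t), 3*t*exp(t), -6*t*exp(t) + exp(t)]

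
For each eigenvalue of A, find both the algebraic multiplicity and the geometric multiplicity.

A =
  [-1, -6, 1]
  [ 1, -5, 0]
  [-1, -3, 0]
λ = -2: alg = 3, geom = 1

Step 1 — factor the characteristic polynomial to read off the algebraic multiplicities:
  χ_A(x) = (x + 2)^3

Step 2 — compute geometric multiplicities via the rank-nullity identity g(λ) = n − rank(A − λI):
  rank(A − (-2)·I) = 2, so dim ker(A − (-2)·I) = n − 2 = 1

Summary:
  λ = -2: algebraic multiplicity = 3, geometric multiplicity = 1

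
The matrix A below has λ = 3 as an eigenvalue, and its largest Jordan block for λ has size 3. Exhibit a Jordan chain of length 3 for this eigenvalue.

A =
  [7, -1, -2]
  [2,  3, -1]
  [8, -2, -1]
A Jordan chain for λ = 3 of length 3:
v_1 = (-2, 0, -4)ᵀ
v_2 = (4, 2, 8)ᵀ
v_3 = (1, 0, 0)ᵀ

Let N = A − (3)·I. We want v_3 with N^3 v_3 = 0 but N^2 v_3 ≠ 0; then v_{j-1} := N · v_j for j = 3, …, 2.

Pick v_3 = (1, 0, 0)ᵀ.
Then v_2 = N · v_3 = (4, 2, 8)ᵀ.
Then v_1 = N · v_2 = (-2, 0, -4)ᵀ.

Sanity check: (A − (3)·I) v_1 = (0, 0, 0)ᵀ = 0. ✓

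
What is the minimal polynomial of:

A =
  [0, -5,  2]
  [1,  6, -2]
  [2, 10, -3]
x^2 - 2*x + 1

The characteristic polynomial is χ_A(x) = (x - 1)^3, so the eigenvalues are known. The minimal polynomial is
  m_A(x) = Π_λ (x − λ)^{k_λ}
where k_λ is the size of the *largest* Jordan block for λ (equivalently, the smallest k with (A − λI)^k v = 0 for every generalised eigenvector v of λ).

  λ = 1: largest Jordan block has size 2, contributing (x − 1)^2

So m_A(x) = (x - 1)^2 = x^2 - 2*x + 1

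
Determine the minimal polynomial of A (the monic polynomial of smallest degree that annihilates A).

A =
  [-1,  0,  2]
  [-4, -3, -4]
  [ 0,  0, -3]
x^2 + 4*x + 3

The characteristic polynomial is χ_A(x) = (x + 1)*(x + 3)^2, so the eigenvalues are known. The minimal polynomial is
  m_A(x) = Π_λ (x − λ)^{k_λ}
where k_λ is the size of the *largest* Jordan block for λ (equivalently, the smallest k with (A − λI)^k v = 0 for every generalised eigenvector v of λ).

  λ = -3: largest Jordan block has size 1, contributing (x + 3)
  λ = -1: largest Jordan block has size 1, contributing (x + 1)

So m_A(x) = (x + 1)*(x + 3) = x^2 + 4*x + 3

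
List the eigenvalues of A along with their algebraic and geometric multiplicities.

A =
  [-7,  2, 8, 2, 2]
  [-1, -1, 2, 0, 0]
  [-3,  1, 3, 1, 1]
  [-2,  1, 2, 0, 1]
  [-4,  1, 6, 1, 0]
λ = -1: alg = 5, geom = 3

Step 1 — factor the characteristic polynomial to read off the algebraic multiplicities:
  χ_A(x) = (x + 1)^5

Step 2 — compute geometric multiplicities via the rank-nullity identity g(λ) = n − rank(A − λI):
  rank(A − (-1)·I) = 2, so dim ker(A − (-1)·I) = n − 2 = 3

Summary:
  λ = -1: algebraic multiplicity = 5, geometric multiplicity = 3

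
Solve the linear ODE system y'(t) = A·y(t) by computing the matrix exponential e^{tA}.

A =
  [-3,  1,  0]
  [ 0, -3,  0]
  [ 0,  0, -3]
e^{tA} =
  [exp(-3*t), t*exp(-3*t), 0]
  [0, exp(-3*t), 0]
  [0, 0, exp(-3*t)]

Strategy: write A = P · J · P⁻¹ where J is a Jordan canonical form, so e^{tA} = P · e^{tJ} · P⁻¹, and e^{tJ} can be computed block-by-block.

A has Jordan form
J =
  [-3,  1,  0]
  [ 0, -3,  0]
  [ 0,  0, -3]
(up to reordering of blocks).

Per-block formulas:
  For a 1×1 block at λ = -3: exp(t · [-3]) = [e^(-3t)].
  For a 2×2 Jordan block J_2(-3): exp(t · J_2(-3)) = e^(-3t)·(I + t·N), where N is the 2×2 nilpotent shift.

After assembling e^{tJ} and conjugating by P, we get:

e^{tA} =
  [exp(-3*t), t*exp(-3*t), 0]
  [0, exp(-3*t), 0]
  [0, 0, exp(-3*t)]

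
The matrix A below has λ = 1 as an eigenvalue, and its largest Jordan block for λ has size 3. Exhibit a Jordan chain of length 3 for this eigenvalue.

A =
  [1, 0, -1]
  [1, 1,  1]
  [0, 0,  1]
A Jordan chain for λ = 1 of length 3:
v_1 = (0, -1, 0)ᵀ
v_2 = (-1, 1, 0)ᵀ
v_3 = (0, 0, 1)ᵀ

Let N = A − (1)·I. We want v_3 with N^3 v_3 = 0 but N^2 v_3 ≠ 0; then v_{j-1} := N · v_j for j = 3, …, 2.

Pick v_3 = (0, 0, 1)ᵀ.
Then v_2 = N · v_3 = (-1, 1, 0)ᵀ.
Then v_1 = N · v_2 = (0, -1, 0)ᵀ.

Sanity check: (A − (1)·I) v_1 = (0, 0, 0)ᵀ = 0. ✓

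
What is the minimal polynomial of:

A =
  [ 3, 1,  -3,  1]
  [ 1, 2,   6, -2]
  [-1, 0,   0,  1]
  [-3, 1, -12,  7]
x^3 - 9*x^2 + 27*x - 27

The characteristic polynomial is χ_A(x) = (x - 3)^4, so the eigenvalues are known. The minimal polynomial is
  m_A(x) = Π_λ (x − λ)^{k_λ}
where k_λ is the size of the *largest* Jordan block for λ (equivalently, the smallest k with (A − λI)^k v = 0 for every generalised eigenvector v of λ).

  λ = 3: largest Jordan block has size 3, contributing (x − 3)^3

So m_A(x) = (x - 3)^3 = x^3 - 9*x^2 + 27*x - 27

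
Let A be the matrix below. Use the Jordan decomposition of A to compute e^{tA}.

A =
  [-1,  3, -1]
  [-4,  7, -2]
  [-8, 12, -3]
e^{tA} =
  [-2*t*exp(t) + exp(t), 3*t*exp(t), -t*exp(t)]
  [-4*t*exp(t), 6*t*exp(t) + exp(t), -2*t*exp(t)]
  [-8*t*exp(t), 12*t*exp(t), -4*t*exp(t) + exp(t)]

Strategy: write A = P · J · P⁻¹ where J is a Jordan canonical form, so e^{tA} = P · e^{tJ} · P⁻¹, and e^{tJ} can be computed block-by-block.

A has Jordan form
J =
  [1, 1, 0]
  [0, 1, 0]
  [0, 0, 1]
(up to reordering of blocks).

Per-block formulas:
  For a 1×1 block at λ = 1: exp(t · [1]) = [e^(1t)].
  For a 2×2 Jordan block J_2(1): exp(t · J_2(1)) = e^(1t)·(I + t·N), where N is the 2×2 nilpotent shift.

After assembling e^{tJ} and conjugating by P, we get:

e^{tA} =
  [-2*t*exp(t) + exp(t), 3*t*exp(t), -t*exp(t)]
  [-4*t*exp(t), 6*t*exp(t) + exp(t), -2*t*exp(t)]
  [-8*t*exp(t), 12*t*exp(t), -4*t*exp(t) + exp(t)]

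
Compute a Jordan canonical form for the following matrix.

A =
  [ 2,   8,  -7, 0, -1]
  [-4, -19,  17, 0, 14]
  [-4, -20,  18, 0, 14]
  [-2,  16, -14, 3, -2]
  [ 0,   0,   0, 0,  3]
J_2(0) ⊕ J_1(1) ⊕ J_1(3) ⊕ J_1(3)

The characteristic polynomial is
  det(x·I − A) = x^5 - 7*x^4 + 15*x^3 - 9*x^2 = x^2*(x - 3)^2*(x - 1)

Eigenvalues and multiplicities (the geometric multiplicity of λ is n − rank(A − λI), which equals the number of Jordan blocks for λ):
  λ = 0: algebraic multiplicity = 2, geometric multiplicity = 1
  λ = 1: algebraic multiplicity = 1, geometric multiplicity = 1
  λ = 3: algebraic multiplicity = 2, geometric multiplicity = 2

Determining the block sizes for each eigenvalue:
  λ = 0: one block (gm = 1), so the single block has size am = 2 → block sizes [2]
  λ = 1: one block (gm = 1), so the single block has size am = 1 → block sizes [1]
  λ = 3: gm = am = 2, so every block has size 1 → block sizes [1, 1]

Assembling the blocks gives a Jordan form
J =
  [0, 1, 0, 0, 0]
  [0, 0, 0, 0, 0]
  [0, 0, 1, 0, 0]
  [0, 0, 0, 3, 0]
  [0, 0, 0, 0, 3]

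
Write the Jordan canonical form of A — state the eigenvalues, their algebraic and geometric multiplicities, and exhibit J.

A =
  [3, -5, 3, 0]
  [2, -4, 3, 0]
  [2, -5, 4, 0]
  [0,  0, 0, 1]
J_2(1) ⊕ J_1(1) ⊕ J_1(1)

The characteristic polynomial is
  det(x·I − A) = x^4 - 4*x^3 + 6*x^2 - 4*x + 1 = (x - 1)^4

Eigenvalues and multiplicities (the geometric multiplicity of λ is n − rank(A − λI), which equals the number of Jordan blocks for λ):
  λ = 1: algebraic multiplicity = 4, geometric multiplicity = 3

Determining the block sizes for each eigenvalue:
  λ = 1: 3 blocks summing to 4 forces exactly one block of size 2 and the rest size 1 → block sizes [2, 1, 1]

Assembling the blocks gives a Jordan form
J =
  [1, 1, 0, 0]
  [0, 1, 0, 0]
  [0, 0, 1, 0]
  [0, 0, 0, 1]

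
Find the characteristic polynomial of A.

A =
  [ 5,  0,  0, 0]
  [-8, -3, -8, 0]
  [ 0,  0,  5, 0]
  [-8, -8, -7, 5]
x^4 - 12*x^3 + 30*x^2 + 100*x - 375

Expanding det(x·I − A) (e.g. by cofactor expansion or by noting that A is similar to its Jordan form J, which has the same characteristic polynomial as A) gives
  χ_A(x) = x^4 - 12*x^3 + 30*x^2 + 100*x - 375
which factors as (x - 5)^3*(x + 3). The eigenvalues (with algebraic multiplicities) are λ = -3 with multiplicity 1, λ = 5 with multiplicity 3.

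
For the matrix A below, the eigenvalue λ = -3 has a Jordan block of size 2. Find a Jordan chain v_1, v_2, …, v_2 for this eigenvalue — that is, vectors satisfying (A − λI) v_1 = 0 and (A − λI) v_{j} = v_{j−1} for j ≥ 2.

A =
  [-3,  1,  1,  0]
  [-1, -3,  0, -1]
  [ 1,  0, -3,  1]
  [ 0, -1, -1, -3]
A Jordan chain for λ = -3 of length 2:
v_1 = (0, -1, 1, 0)ᵀ
v_2 = (1, 0, 0, 0)ᵀ

Let N = A − (-3)·I. We want v_2 with N^2 v_2 = 0 but N^1 v_2 ≠ 0; then v_{j-1} := N · v_j for j = 2, …, 2.

Pick v_2 = (1, 0, 0, 0)ᵀ.
Then v_1 = N · v_2 = (0, -1, 1, 0)ᵀ.

Sanity check: (A − (-3)·I) v_1 = (0, 0, 0, 0)ᵀ = 0. ✓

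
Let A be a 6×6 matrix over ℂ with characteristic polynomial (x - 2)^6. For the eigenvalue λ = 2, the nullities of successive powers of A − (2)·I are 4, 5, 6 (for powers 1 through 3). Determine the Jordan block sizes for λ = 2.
Block sizes for λ = 2: [3, 1, 1, 1]

From the dimensions of kernels of powers, the number of Jordan blocks of size at least j is d_j − d_{j−1} where d_j = dim ker(N^j) (with d_0 = 0). Computing the differences gives [4, 1, 1].
The number of blocks of size exactly k is (#blocks of size ≥ k) − (#blocks of size ≥ k + 1), so the partition is: 3 block(s) of size 1, 1 block(s) of size 3.
In nonincreasing order the block sizes are [3, 1, 1, 1].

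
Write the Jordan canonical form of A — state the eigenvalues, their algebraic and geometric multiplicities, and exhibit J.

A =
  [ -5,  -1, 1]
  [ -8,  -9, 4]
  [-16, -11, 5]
J_3(-3)

The characteristic polynomial is
  det(x·I − A) = x^3 + 9*x^2 + 27*x + 27 = (x + 3)^3

Eigenvalues and multiplicities (the geometric multiplicity of λ is n − rank(A − λI), which equals the number of Jordan blocks for λ):
  λ = -3: algebraic multiplicity = 3, geometric multiplicity = 1

Determining the block sizes for each eigenvalue:
  λ = -3: one block (gm = 1), so the single block has size am = 3 → block sizes [3]

Assembling the blocks gives a Jordan form
J =
  [-3,  1,  0]
  [ 0, -3,  1]
  [ 0,  0, -3]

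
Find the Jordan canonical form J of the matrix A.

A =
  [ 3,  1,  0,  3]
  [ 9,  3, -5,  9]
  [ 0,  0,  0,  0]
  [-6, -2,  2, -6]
J_3(0) ⊕ J_1(0)

The characteristic polynomial is
  det(x·I − A) = x^4

Eigenvalues and multiplicities (the geometric multiplicity of λ is n − rank(A − λI), which equals the number of Jordan blocks for λ):
  λ = 0: algebraic multiplicity = 4, geometric multiplicity = 2

Determining the block sizes for each eigenvalue:
  λ = 0: with am = 4 and gm = 2, the partition is not yet determined (e.g. several partitions of 4 into 2 parts exist). Let N = A − (0)·I. Computing rank(N^1) = 2, rank(N^2) = 1, rank(N^3) = 0; the number of blocks of size ≥ j is rank(N^{j−1}) − rank(N^j), giving [2, 1, 1]. So we have 1 block(s) of size 3, 1 block(s) of size 1 → block sizes [3, 1]

Assembling the blocks gives a Jordan form
J =
  [0, 1, 0, 0]
  [0, 0, 1, 0]
  [0, 0, 0, 0]
  [0, 0, 0, 0]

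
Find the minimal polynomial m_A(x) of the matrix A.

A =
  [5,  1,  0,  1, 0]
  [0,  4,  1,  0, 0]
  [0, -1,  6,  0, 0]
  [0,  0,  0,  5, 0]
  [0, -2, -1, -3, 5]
x^3 - 15*x^2 + 75*x - 125

The characteristic polynomial is χ_A(x) = (x - 5)^5, so the eigenvalues are known. The minimal polynomial is
  m_A(x) = Π_λ (x − λ)^{k_λ}
where k_λ is the size of the *largest* Jordan block for λ (equivalently, the smallest k with (A − λI)^k v = 0 for every generalised eigenvector v of λ).

  λ = 5: largest Jordan block has size 3, contributing (x − 5)^3

So m_A(x) = (x - 5)^3 = x^3 - 15*x^2 + 75*x - 125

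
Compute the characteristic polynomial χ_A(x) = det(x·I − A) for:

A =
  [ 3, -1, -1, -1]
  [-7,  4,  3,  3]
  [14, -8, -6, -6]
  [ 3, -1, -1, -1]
x^4

Expanding det(x·I − A) (e.g. by cofactor expansion or by noting that A is similar to its Jordan form J, which has the same characteristic polynomial as A) gives
  χ_A(x) = x^4
which factors as x^4. The eigenvalues (with algebraic multiplicities) are λ = 0 with multiplicity 4.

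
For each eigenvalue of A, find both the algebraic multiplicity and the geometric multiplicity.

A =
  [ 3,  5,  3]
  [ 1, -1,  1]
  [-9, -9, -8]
λ = -2: alg = 3, geom = 1

Step 1 — factor the characteristic polynomial to read off the algebraic multiplicities:
  χ_A(x) = (x + 2)^3

Step 2 — compute geometric multiplicities via the rank-nullity identity g(λ) = n − rank(A − λI):
  rank(A − (-2)·I) = 2, so dim ker(A − (-2)·I) = n − 2 = 1

Summary:
  λ = -2: algebraic multiplicity = 3, geometric multiplicity = 1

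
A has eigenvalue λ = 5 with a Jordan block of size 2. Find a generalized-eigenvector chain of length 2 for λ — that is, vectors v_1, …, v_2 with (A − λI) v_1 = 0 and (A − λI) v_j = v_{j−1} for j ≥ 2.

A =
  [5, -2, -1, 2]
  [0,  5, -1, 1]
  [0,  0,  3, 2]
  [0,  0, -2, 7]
A Jordan chain for λ = 5 of length 2:
v_1 = (-2, 0, 0, 0)ᵀ
v_2 = (0, 1, 0, 0)ᵀ

Let N = A − (5)·I. We want v_2 with N^2 v_2 = 0 but N^1 v_2 ≠ 0; then v_{j-1} := N · v_j for j = 2, …, 2.

Pick v_2 = (0, 1, 0, 0)ᵀ.
Then v_1 = N · v_2 = (-2, 0, 0, 0)ᵀ.

Sanity check: (A − (5)·I) v_1 = (0, 0, 0, 0)ᵀ = 0. ✓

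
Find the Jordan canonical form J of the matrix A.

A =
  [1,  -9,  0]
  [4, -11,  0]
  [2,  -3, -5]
J_2(-5) ⊕ J_1(-5)

The characteristic polynomial is
  det(x·I − A) = x^3 + 15*x^2 + 75*x + 125 = (x + 5)^3

Eigenvalues and multiplicities (the geometric multiplicity of λ is n − rank(A − λI), which equals the number of Jordan blocks for λ):
  λ = -5: algebraic multiplicity = 3, geometric multiplicity = 2

Determining the block sizes for each eigenvalue:
  λ = -5: 2 blocks summing to 3 forces exactly one block of size 2 and the rest size 1 → block sizes [2, 1]

Assembling the blocks gives a Jordan form
J =
  [-5,  1,  0]
  [ 0, -5,  0]
  [ 0,  0, -5]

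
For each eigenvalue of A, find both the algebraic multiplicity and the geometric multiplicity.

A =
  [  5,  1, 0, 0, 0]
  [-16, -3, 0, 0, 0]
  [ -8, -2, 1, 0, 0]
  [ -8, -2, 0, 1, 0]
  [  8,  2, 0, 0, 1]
λ = 1: alg = 5, geom = 4

Step 1 — factor the characteristic polynomial to read off the algebraic multiplicities:
  χ_A(x) = (x - 1)^5

Step 2 — compute geometric multiplicities via the rank-nullity identity g(λ) = n − rank(A − λI):
  rank(A − (1)·I) = 1, so dim ker(A − (1)·I) = n − 1 = 4

Summary:
  λ = 1: algebraic multiplicity = 5, geometric multiplicity = 4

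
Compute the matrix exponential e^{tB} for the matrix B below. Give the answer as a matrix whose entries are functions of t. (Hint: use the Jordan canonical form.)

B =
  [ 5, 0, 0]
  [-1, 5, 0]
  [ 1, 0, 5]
e^{tB} =
  [exp(5*t), 0, 0]
  [-t*exp(5*t), exp(5*t), 0]
  [t*exp(5*t), 0, exp(5*t)]

Strategy: write B = P · J · P⁻¹ where J is a Jordan canonical form, so e^{tB} = P · e^{tJ} · P⁻¹, and e^{tJ} can be computed block-by-block.

B has Jordan form
J =
  [5, 1, 0]
  [0, 5, 0]
  [0, 0, 5]
(up to reordering of blocks).

Per-block formulas:
  For a 1×1 block at λ = 5: exp(t · [5]) = [e^(5t)].
  For a 2×2 Jordan block J_2(5): exp(t · J_2(5)) = e^(5t)·(I + t·N), where N is the 2×2 nilpotent shift.

After assembling e^{tJ} and conjugating by P, we get:

e^{tB} =
  [exp(5*t), 0, 0]
  [-t*exp(5*t), exp(5*t), 0]
  [t*exp(5*t), 0, exp(5*t)]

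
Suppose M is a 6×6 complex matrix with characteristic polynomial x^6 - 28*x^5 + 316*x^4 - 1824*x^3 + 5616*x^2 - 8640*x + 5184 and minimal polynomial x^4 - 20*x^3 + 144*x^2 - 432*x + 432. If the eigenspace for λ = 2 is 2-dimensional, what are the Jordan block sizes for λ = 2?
Block sizes for λ = 2: [1, 1]

Step 1 — from the characteristic polynomial, algebraic multiplicity of λ = 2 is 2. From dim ker(M − (2)·I) = 2, there are exactly 2 Jordan blocks for λ = 2.
Step 2 — from the minimal polynomial, the factor (x − 2) tells us the largest block for λ = 2 has size 1.
Step 3 — with total size 2, 2 blocks, and largest block 1, the block sizes (in nonincreasing order) are [1, 1].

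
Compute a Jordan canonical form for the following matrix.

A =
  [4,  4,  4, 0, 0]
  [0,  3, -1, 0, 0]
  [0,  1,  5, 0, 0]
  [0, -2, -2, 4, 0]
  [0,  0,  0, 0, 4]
J_2(4) ⊕ J_1(4) ⊕ J_1(4) ⊕ J_1(4)

The characteristic polynomial is
  det(x·I − A) = x^5 - 20*x^4 + 160*x^3 - 640*x^2 + 1280*x - 1024 = (x - 4)^5

Eigenvalues and multiplicities (the geometric multiplicity of λ is n − rank(A − λI), which equals the number of Jordan blocks for λ):
  λ = 4: algebraic multiplicity = 5, geometric multiplicity = 4

Determining the block sizes for each eigenvalue:
  λ = 4: 4 blocks summing to 5 forces exactly one block of size 2 and the rest size 1 → block sizes [2, 1, 1, 1]

Assembling the blocks gives a Jordan form
J =
  [4, 1, 0, 0, 0]
  [0, 4, 0, 0, 0]
  [0, 0, 4, 0, 0]
  [0, 0, 0, 4, 0]
  [0, 0, 0, 0, 4]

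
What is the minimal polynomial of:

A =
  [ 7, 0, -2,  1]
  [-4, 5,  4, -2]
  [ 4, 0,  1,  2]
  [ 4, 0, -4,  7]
x^2 - 10*x + 25

The characteristic polynomial is χ_A(x) = (x - 5)^4, so the eigenvalues are known. The minimal polynomial is
  m_A(x) = Π_λ (x − λ)^{k_λ}
where k_λ is the size of the *largest* Jordan block for λ (equivalently, the smallest k with (A − λI)^k v = 0 for every generalised eigenvector v of λ).

  λ = 5: largest Jordan block has size 2, contributing (x − 5)^2

So m_A(x) = (x - 5)^2 = x^2 - 10*x + 25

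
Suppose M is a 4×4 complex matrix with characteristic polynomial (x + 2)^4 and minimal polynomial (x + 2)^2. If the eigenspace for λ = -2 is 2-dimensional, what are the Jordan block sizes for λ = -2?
Block sizes for λ = -2: [2, 2]

Step 1 — from the characteristic polynomial, algebraic multiplicity of λ = -2 is 4. From dim ker(M − (-2)·I) = 2, there are exactly 2 Jordan blocks for λ = -2.
Step 2 — from the minimal polynomial, the factor (x + 2)^2 tells us the largest block for λ = -2 has size 2.
Step 3 — with total size 4, 2 blocks, and largest block 2, the block sizes (in nonincreasing order) are [2, 2].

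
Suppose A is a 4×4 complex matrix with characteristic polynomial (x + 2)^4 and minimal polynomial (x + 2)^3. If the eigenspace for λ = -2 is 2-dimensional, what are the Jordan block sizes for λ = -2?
Block sizes for λ = -2: [3, 1]

Step 1 — from the characteristic polynomial, algebraic multiplicity of λ = -2 is 4. From dim ker(A − (-2)·I) = 2, there are exactly 2 Jordan blocks for λ = -2.
Step 2 — from the minimal polynomial, the factor (x + 2)^3 tells us the largest block for λ = -2 has size 3.
Step 3 — with total size 4, 2 blocks, and largest block 3, the block sizes (in nonincreasing order) are [3, 1].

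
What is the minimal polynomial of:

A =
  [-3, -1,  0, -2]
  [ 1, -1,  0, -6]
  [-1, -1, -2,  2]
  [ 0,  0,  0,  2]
x^3 + 2*x^2 - 4*x - 8

The characteristic polynomial is χ_A(x) = (x - 2)*(x + 2)^3, so the eigenvalues are known. The minimal polynomial is
  m_A(x) = Π_λ (x − λ)^{k_λ}
where k_λ is the size of the *largest* Jordan block for λ (equivalently, the smallest k with (A − λI)^k v = 0 for every generalised eigenvector v of λ).

  λ = -2: largest Jordan block has size 2, contributing (x + 2)^2
  λ = 2: largest Jordan block has size 1, contributing (x − 2)

So m_A(x) = (x - 2)*(x + 2)^2 = x^3 + 2*x^2 - 4*x - 8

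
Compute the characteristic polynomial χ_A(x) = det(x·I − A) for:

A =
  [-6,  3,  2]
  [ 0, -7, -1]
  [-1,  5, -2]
x^3 + 15*x^2 + 75*x + 125

Expanding det(x·I − A) (e.g. by cofactor expansion or by noting that A is similar to its Jordan form J, which has the same characteristic polynomial as A) gives
  χ_A(x) = x^3 + 15*x^2 + 75*x + 125
which factors as (x + 5)^3. The eigenvalues (with algebraic multiplicities) are λ = -5 with multiplicity 3.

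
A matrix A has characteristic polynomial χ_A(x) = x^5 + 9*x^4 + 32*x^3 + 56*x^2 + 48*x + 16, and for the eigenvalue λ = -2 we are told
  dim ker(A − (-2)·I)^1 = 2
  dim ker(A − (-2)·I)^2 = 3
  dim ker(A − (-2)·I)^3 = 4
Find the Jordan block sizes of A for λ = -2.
Block sizes for λ = -2: [3, 1]

From the dimensions of kernels of powers, the number of Jordan blocks of size at least j is d_j − d_{j−1} where d_j = dim ker(N^j) (with d_0 = 0). Computing the differences gives [2, 1, 1].
The number of blocks of size exactly k is (#blocks of size ≥ k) − (#blocks of size ≥ k + 1), so the partition is: 1 block(s) of size 1, 1 block(s) of size 3.
In nonincreasing order the block sizes are [3, 1].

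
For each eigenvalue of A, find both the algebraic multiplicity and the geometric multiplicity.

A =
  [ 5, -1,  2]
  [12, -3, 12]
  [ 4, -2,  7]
λ = 3: alg = 3, geom = 2

Step 1 — factor the characteristic polynomial to read off the algebraic multiplicities:
  χ_A(x) = (x - 3)^3

Step 2 — compute geometric multiplicities via the rank-nullity identity g(λ) = n − rank(A − λI):
  rank(A − (3)·I) = 1, so dim ker(A − (3)·I) = n − 1 = 2

Summary:
  λ = 3: algebraic multiplicity = 3, geometric multiplicity = 2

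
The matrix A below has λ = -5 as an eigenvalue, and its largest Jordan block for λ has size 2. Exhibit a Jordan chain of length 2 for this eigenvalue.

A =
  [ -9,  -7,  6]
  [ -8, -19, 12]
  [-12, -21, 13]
A Jordan chain for λ = -5 of length 2:
v_1 = (-4, -8, -12)ᵀ
v_2 = (1, 0, 0)ᵀ

Let N = A − (-5)·I. We want v_2 with N^2 v_2 = 0 but N^1 v_2 ≠ 0; then v_{j-1} := N · v_j for j = 2, …, 2.

Pick v_2 = (1, 0, 0)ᵀ.
Then v_1 = N · v_2 = (-4, -8, -12)ᵀ.

Sanity check: (A − (-5)·I) v_1 = (0, 0, 0)ᵀ = 0. ✓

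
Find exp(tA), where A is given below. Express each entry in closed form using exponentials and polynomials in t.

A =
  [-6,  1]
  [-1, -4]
e^{tA} =
  [-t*exp(-5*t) + exp(-5*t), t*exp(-5*t)]
  [-t*exp(-5*t), t*exp(-5*t) + exp(-5*t)]

Strategy: write A = P · J · P⁻¹ where J is a Jordan canonical form, so e^{tA} = P · e^{tJ} · P⁻¹, and e^{tJ} can be computed block-by-block.

A has Jordan form
J =
  [-5,  1]
  [ 0, -5]
(up to reordering of blocks).

Per-block formulas:
  For a 2×2 Jordan block J_2(-5): exp(t · J_2(-5)) = e^(-5t)·(I + t·N), where N is the 2×2 nilpotent shift.

After assembling e^{tJ} and conjugating by P, we get:

e^{tA} =
  [-t*exp(-5*t) + exp(-5*t), t*exp(-5*t)]
  [-t*exp(-5*t), t*exp(-5*t) + exp(-5*t)]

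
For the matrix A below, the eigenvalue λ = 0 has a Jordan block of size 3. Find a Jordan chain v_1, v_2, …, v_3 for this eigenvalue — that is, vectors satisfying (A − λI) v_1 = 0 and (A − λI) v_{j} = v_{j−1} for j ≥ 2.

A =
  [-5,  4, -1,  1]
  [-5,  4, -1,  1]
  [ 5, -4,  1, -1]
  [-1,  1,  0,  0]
A Jordan chain for λ = 0 of length 3:
v_1 = (-1, -1, 1, 0)ᵀ
v_2 = (-5, -5, 5, -1)ᵀ
v_3 = (1, 0, 0, 0)ᵀ

Let N = A − (0)·I. We want v_3 with N^3 v_3 = 0 but N^2 v_3 ≠ 0; then v_{j-1} := N · v_j for j = 3, …, 2.

Pick v_3 = (1, 0, 0, 0)ᵀ.
Then v_2 = N · v_3 = (-5, -5, 5, -1)ᵀ.
Then v_1 = N · v_2 = (-1, -1, 1, 0)ᵀ.

Sanity check: (A − (0)·I) v_1 = (0, 0, 0, 0)ᵀ = 0. ✓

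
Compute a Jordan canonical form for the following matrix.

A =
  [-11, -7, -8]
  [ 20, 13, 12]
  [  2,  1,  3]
J_2(1) ⊕ J_1(3)

The characteristic polynomial is
  det(x·I − A) = x^3 - 5*x^2 + 7*x - 3 = (x - 3)*(x - 1)^2

Eigenvalues and multiplicities (the geometric multiplicity of λ is n − rank(A − λI), which equals the number of Jordan blocks for λ):
  λ = 1: algebraic multiplicity = 2, geometric multiplicity = 1
  λ = 3: algebraic multiplicity = 1, geometric multiplicity = 1

Determining the block sizes for each eigenvalue:
  λ = 1: one block (gm = 1), so the single block has size am = 2 → block sizes [2]
  λ = 3: one block (gm = 1), so the single block has size am = 1 → block sizes [1]

Assembling the blocks gives a Jordan form
J =
  [1, 1, 0]
  [0, 1, 0]
  [0, 0, 3]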